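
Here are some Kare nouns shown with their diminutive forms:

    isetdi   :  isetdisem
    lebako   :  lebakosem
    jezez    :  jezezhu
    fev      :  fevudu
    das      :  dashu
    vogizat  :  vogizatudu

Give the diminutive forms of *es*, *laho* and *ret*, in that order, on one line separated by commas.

eshu, lahosem, retudu

Looking at the final sound of each stem: -hu when the stem ends in a sibilant (*jezez*, *das*); -udu when the stem ends in a non-sibilant consonant (*fev*, *vogizat*); -sem when the stem ends in a vowel (*isetdi*, *lebako*).
*es* — final sound /s/ (a sibilant) → -hu → *eshu*.
*laho*: final sound = /o/, a vowel → -sem → *lahosem*.
Since the final sound of *ret* is /t/ (a non-sibilant consonant), it takes -udu, giving *retudu*.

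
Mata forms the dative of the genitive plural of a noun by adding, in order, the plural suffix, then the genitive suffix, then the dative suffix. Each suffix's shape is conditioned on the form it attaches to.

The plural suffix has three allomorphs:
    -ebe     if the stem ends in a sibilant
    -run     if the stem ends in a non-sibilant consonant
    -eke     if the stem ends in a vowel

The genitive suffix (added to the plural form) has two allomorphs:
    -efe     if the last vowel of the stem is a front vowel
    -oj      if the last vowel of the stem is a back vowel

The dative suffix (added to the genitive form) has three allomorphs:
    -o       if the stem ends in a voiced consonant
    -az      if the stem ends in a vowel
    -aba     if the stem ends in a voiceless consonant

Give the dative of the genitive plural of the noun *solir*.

*solir*: final sound = /r/, a non-sibilant consonant → -run → *solirrun*.
The last vowel of the plural form *solirrun* is /u/, which is a back vowel, so the genitive suffix is -oj, giving *solirrunoj*.
Since the final sound of the genitive form *solirrunoj* is /j/ (a voiced consonant), it takes -o, giving *solirrunojo*.

solirrunojo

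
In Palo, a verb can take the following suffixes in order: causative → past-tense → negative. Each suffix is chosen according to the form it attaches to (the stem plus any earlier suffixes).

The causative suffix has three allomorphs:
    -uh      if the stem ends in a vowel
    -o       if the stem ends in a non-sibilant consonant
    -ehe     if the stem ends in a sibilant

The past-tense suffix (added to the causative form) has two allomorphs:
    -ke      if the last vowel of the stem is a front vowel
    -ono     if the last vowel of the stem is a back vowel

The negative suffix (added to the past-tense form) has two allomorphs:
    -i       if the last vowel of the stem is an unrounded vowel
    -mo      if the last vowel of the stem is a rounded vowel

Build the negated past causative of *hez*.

The final sound of *hez* is /z/, which is a sibilant, so the causative suffix is -ehe, giving *hezehe*.
The last vowel of the causative form *hezehe* is /e/, which is a front vowel, so the past-tense suffix is -ke, giving *hezeheke*.
Since the last vowel of the past-tense form *hezeheke* is /e/ (an unrounded vowel), it takes -i, giving *hezehekei*.

hezehekei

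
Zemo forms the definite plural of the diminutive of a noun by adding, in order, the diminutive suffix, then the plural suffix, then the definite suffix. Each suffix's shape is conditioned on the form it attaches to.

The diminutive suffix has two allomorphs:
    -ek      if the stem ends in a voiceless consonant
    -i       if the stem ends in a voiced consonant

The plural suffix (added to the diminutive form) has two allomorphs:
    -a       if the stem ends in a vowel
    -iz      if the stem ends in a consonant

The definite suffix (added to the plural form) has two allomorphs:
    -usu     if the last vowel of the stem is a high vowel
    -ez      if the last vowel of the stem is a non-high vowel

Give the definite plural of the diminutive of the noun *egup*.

egupekizusu

*egup*: final consonant = /p/, voiceless → -ek → *egupek*.
The diminutive form *egupek*: final sound = /k/, a consonant → -iz → *egupekiz*.
Since the last vowel of the plural form *egupekiz* is /i/ (a high vowel), it takes -usu, giving *egupekizusu*.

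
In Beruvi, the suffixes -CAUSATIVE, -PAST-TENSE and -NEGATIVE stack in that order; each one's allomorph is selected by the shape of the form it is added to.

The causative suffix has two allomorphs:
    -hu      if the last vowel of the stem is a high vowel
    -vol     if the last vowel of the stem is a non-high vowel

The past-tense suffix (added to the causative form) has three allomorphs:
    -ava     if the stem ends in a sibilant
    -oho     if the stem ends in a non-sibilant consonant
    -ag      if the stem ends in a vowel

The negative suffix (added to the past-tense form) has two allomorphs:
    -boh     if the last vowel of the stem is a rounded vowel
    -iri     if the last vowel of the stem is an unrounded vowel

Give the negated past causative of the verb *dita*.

ditavolohoboh

*dita*: last vowel = /a/, a non-high vowel → -vol → *ditavol*.
The causative form *ditavol* — final sound /l/ (a non-sibilant consonant) → -oho → *ditavoloho*.
The past-tense form *ditavoloho* — last vowel /o/ (a rounded vowel) → -boh → *ditavolohoboh*.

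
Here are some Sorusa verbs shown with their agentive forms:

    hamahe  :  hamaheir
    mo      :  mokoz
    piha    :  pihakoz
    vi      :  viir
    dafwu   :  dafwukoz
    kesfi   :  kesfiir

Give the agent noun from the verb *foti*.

fotiir

The pattern is front/back vowel harmony: -ir when the last vowel of the stem is a front vowel (*hamahe*, *vi*, *kesfi*); -koz when the last vowel of the stem is a back vowel (*mo*, *piha*, *dafwu*).
*foti* — last vowel /i/ (a front vowel) → -ir → *fotiir*.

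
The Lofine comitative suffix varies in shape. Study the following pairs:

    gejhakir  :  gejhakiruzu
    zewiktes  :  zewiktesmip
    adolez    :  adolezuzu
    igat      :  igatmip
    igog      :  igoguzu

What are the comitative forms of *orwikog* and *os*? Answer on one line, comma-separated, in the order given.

orwikoguzu, osmip

The pattern is voicing of the final consonant: -mip when the stem ends in a voiceless consonant (*zewiktes*, *igat*); -uzu when the stem ends in a voiced consonant (*gejhakir*, *adolez*, *igog*).
Since the final consonant of *orwikog* is /g/ (voiced), it takes -uzu, giving *orwikoguzu*.
*os*: final consonant = /s/, voiceless → -mip → *osmip*.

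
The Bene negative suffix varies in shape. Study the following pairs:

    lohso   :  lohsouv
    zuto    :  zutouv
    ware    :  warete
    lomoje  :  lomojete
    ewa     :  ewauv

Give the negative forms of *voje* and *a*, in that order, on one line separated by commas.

vojete, auv

The suffix is conditioned by the last vowel: -te when the last vowel of the stem is a front vowel (*ware*, *lomoje*); -uv when the last vowel of the stem is a back vowel (*lohso*, *zuto*, *ewa*).
Since the last vowel of *voje* is /e/ (a front vowel), it takes -te, giving *vojete*.
*a* — last vowel /a/ (a back vowel) → -uv → *auv*.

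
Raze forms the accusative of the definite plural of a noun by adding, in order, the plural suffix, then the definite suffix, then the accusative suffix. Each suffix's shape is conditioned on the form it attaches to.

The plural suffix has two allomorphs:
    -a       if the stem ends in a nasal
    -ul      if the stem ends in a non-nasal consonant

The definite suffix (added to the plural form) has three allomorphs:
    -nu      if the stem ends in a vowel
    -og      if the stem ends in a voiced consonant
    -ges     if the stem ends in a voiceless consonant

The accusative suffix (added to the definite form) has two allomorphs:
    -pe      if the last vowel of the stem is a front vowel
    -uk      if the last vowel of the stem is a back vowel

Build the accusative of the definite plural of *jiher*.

jiheruloguk

The final consonant of *jiher* is /r/, which is non-nasal, so the plural suffix is -ul, giving *jiherul*.
Since the final sound of the plural form *jiherul* is /l/ (a voiced consonant), it takes -og, giving *jiherulog*.
The last vowel of the definite form *jiherulog* is /o/, which is a back vowel, so the accusative suffix is -uk, giving *jiheruloguk*.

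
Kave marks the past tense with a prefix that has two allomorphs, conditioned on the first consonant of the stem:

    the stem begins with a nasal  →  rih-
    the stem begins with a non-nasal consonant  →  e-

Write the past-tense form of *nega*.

The first consonant of *nega* is /n/, which is a nasal, so the prefix is rih-, giving *rihnega*.

rihnega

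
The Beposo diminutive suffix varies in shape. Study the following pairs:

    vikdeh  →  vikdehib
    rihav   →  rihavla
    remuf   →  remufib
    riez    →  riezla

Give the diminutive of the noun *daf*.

dafib

The suffix is conditioned by the final consonant: -ib when the stem ends in a voiceless consonant (*vikdeh*, *remuf*); -la when the stem ends in a voiced consonant (*rihav*, *riez*).
*daf*: final consonant = /f/, voiceless → -ib → *dafib*.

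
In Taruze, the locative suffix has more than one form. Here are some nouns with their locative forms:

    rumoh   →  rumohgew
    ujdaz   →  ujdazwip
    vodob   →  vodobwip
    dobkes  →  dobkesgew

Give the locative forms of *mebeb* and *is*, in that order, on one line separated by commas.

Looking at the final consonant of each stem: -gew when the stem ends in a voiceless consonant (*rumoh*, *dobkes*); -wip when the stem ends in a voiced consonant (*ujdaz*, *vodob*).
*mebeb* — final consonant /b/ (voiced) → -wip → *mebebwip*.
*is*: final consonant = /s/, voiceless → -gew → *isgew*.

mebebwip, isgew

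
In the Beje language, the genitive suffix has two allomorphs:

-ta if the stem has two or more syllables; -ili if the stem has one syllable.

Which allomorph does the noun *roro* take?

*roro* has 2 syllables, so the suffix is -ta.

-ta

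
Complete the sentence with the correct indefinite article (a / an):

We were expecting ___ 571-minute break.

The indefinite article is chosen by the initial *sound* of the following word, not its spelling.
The number *571* is spoken "five hundred …", beginning with /faɪv/ — a consonant sound.
So the article is *a*: We were expecting a 571-minute break.

a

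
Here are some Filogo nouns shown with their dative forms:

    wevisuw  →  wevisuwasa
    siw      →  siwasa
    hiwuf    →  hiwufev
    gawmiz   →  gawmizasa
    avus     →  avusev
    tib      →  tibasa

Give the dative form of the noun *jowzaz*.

The suffix is conditioned by the final consonant: -ev when the stem ends in a voiceless consonant (*hiwuf*, *avus*); -asa when the stem ends in a voiced consonant (*wevisuw*, *siw*, *gawmiz*, *tib*).
*jowzaz* — final consonant /z/ (voiced) → -asa → *jowzazasa*.

jowzazasa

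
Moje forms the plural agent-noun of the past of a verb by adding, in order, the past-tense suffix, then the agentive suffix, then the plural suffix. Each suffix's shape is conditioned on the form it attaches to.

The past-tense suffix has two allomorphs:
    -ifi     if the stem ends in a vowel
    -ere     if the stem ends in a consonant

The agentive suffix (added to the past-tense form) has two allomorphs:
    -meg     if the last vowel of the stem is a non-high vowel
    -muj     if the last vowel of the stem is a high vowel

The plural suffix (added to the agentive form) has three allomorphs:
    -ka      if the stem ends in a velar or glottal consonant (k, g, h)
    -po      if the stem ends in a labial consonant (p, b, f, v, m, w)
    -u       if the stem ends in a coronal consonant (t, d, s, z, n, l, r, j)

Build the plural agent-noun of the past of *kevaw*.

The final sound of *kevaw* is /w/, which is a consonant, so the past-tense suffix is -ere, giving *kevawere*.
Since the last vowel of the past-tense form *kevawere* is /e/ (a non-high vowel), it takes -meg, giving *kevaweremeg*.
The agentive form *kevaweremeg*: final consonant = /g/, velar/glottal → -ka → *kevaweremegka*.

kevaweremegka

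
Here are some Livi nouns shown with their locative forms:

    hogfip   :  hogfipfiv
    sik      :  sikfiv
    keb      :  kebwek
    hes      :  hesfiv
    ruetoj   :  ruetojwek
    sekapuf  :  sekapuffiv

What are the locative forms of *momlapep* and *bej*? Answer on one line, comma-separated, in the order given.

momlapepfiv, bejwek

The pattern is voicing of the final consonant: -fiv when the stem ends in a voiceless consonant (*hogfip*, *sik*, *hes*, *sekapuf*); -wek when the stem ends in a voiced consonant (*keb*, *ruetoj*).
*momlapep* — final consonant /p/ (voiceless) → -fiv → *momlapepfiv*.
The final consonant of *bej* is /j/, which is voiced, so the suffix is -wek, giving *bejwek*.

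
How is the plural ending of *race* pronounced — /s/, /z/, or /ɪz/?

The stem *race* ends in a sibilant (/s, z, ʃ, ʒ, tʃ, dʒ/).
The plural suffix surfaces as /ɪz/ after sibilants, /s/ after other voiceless consonants, and /z/ after other voiced sounds.
So the plural -s on *race* is pronounced /ɪz/.

/ɪz/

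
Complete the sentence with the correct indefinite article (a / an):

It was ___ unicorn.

The indefinite article is chosen by the initial *sound* of the following word, not its spelling.
*unicorn* begins with the sound /juː/ (u pronounced /juː/) — a consonant sound.
So the article is *a*: It was a unicorn.

a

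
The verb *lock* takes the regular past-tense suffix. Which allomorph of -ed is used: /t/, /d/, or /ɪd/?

/t/

The stem *lock* ends in a voiceless consonant other than /t/.
The -ed suffix is realized as /ɪd/ after /t, d/; as /t/ after other voiceless consonants; and as /d/ after other voiced sounds.
So -ed on *lock* is pronounced /t/.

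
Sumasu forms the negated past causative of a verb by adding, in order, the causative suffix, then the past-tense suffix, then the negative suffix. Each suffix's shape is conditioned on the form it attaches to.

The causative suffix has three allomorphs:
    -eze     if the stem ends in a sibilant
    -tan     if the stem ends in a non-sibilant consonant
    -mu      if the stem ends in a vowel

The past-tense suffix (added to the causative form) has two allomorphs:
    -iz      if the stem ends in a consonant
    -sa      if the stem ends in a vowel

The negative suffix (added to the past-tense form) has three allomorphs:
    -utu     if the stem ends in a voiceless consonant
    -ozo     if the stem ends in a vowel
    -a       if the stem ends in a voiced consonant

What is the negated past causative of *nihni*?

nihnimusaozo

*nihni* — final sound /i/ (a vowel) → -mu → *nihnimu*.
The causative form *nihnimu*: final sound = /u/, a vowel → -sa → *nihnimusa*.
Since the final sound of the past-tense form *nihnimusa* is /a/ (a vowel), it takes -ozo, giving *nihnimusaozo*.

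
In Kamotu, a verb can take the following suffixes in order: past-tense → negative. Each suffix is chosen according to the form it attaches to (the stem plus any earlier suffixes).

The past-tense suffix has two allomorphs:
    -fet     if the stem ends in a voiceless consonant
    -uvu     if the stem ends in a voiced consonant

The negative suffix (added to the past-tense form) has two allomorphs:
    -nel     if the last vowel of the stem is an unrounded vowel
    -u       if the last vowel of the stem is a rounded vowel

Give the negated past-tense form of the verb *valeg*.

valeguvuu

Since the final consonant of *valeg* is /g/ (voiced), it takes -uvu, giving *valeguvu*.
The last vowel of the past-tense form *valeguvu* is /u/, which is a rounded vowel, so the negative suffix is -u, giving *valeguvuu*.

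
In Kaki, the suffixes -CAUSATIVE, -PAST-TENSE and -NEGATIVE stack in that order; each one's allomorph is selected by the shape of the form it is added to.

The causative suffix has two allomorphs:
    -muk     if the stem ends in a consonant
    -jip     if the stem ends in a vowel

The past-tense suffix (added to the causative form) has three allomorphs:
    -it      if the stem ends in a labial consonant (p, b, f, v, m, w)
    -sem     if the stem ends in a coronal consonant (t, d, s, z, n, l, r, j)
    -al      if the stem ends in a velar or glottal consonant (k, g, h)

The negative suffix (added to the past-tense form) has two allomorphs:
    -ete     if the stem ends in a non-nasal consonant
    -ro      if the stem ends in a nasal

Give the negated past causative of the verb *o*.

ojipitete

Since the final sound of *o* is /o/ (a vowel), it takes -jip, giving *ojip*.
The final consonant of the causative form *ojip* is /p/, which is labial, so the past-tense suffix is -it, giving *ojipit*.
The past-tense form *ojipit* — final consonant /t/ (non-nasal) → -ete → *ojipitete*.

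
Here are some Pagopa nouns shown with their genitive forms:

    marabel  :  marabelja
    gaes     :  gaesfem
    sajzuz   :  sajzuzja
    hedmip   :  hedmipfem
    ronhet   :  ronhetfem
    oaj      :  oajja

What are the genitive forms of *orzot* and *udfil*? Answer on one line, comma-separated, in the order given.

orzotfem, udfilja

Looking at the final consonant of each stem: -fem when the stem ends in a voiceless consonant (*gaes*, *hedmip*, *ronhet*); -ja when the stem ends in a voiced consonant (*marabel*, *sajzuz*, *oaj*).
*orzot*: final consonant = /t/, voiceless → -fem → *orzotfem*.
Since the final consonant of *udfil* is /l/ (voiced), it takes -ja, giving *udfilja*.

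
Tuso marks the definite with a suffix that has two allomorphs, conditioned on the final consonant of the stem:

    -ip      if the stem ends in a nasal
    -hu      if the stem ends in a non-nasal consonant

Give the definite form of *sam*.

Since the final consonant of *sam* is /m/ (a nasal), it takes -ip, giving *samip*.

samip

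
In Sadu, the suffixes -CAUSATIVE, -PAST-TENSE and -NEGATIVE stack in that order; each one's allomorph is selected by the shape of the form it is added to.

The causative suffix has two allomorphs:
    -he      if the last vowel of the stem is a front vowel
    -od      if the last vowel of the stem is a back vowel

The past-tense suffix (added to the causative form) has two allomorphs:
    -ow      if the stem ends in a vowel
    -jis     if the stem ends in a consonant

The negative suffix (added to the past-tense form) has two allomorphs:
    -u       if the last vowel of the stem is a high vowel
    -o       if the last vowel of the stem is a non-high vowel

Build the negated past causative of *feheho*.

Since the last vowel of *feheho* is /o/ (a back vowel), it takes -od, giving *fehehood*.
The causative form *fehehood*: final sound = /d/, a consonant → -jis → *fehehoodjis*.
Since the last vowel of the past-tense form *fehehoodjis* is /i/ (a high vowel), it takes -u, giving *fehehoodjisu*.

fehehoodjisu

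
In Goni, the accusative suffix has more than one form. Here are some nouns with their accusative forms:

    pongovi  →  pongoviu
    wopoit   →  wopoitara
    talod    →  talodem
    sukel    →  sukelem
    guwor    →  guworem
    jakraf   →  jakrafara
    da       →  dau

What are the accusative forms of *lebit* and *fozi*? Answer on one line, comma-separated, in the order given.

lebitara, foziu

The pattern is voicing of the final sound: -ara when the stem ends in a voiceless consonant (*wopoit*, *jakraf*); -em when the stem ends in a voiced consonant (*talod*, *sukel*, *guwor*); -u when the stem ends in a vowel (*pongovi*, *da*).
Since the final sound of *lebit* is /t/ (a voiceless consonant), it takes -ara, giving *lebitara*.
The final sound of *fozi* is /i/, which is a vowel, so the suffix is -u, giving *foziu*.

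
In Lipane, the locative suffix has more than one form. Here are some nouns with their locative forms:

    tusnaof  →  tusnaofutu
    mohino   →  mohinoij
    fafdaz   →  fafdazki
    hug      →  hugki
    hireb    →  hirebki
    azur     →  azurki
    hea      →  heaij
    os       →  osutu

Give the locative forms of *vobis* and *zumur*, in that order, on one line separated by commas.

The alternation tracks the final sound of the stem — -utu when the stem ends in a voiceless consonant (*tusnaof*, *os*); -ki when the stem ends in a voiced consonant (*fafdaz*, *hug*, *hireb*, *azur*); -ij when the stem ends in a vowel (*mohino*, *hea*).
The final sound of *vobis* is /s/, which is a voiceless consonant, so the suffix is -utu, giving *vobisutu*.
*zumur*: final sound = /r/, a voiced consonant → -ki → *zumurki*.

vobisutu, zumurki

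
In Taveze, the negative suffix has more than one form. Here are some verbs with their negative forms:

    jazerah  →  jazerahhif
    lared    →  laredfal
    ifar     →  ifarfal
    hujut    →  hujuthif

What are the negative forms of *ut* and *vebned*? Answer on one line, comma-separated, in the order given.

uthif, vebnedfal

The alternation tracks the final consonant of the stem — -hif when the stem ends in a voiceless consonant (*jazerah*, *hujut*); -fal when the stem ends in a voiced consonant (*lared*, *ifar*).
Since the final consonant of *ut* is /t/ (voiceless), it takes -hif, giving *uthif*.
*vebned* — final consonant /d/ (voiced) → -fal → *vebnedfal*.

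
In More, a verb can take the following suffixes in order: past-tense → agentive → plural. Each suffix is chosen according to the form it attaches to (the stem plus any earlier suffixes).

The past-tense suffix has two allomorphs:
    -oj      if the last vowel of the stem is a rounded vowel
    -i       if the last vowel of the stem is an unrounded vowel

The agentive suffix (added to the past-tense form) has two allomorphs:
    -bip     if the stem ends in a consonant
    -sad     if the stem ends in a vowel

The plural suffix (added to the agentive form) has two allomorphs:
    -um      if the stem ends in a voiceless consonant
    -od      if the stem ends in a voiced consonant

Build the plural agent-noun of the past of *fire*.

*fire* — last vowel /e/ (an unrounded vowel) → -i → *firei*.
The past-tense form *firei*: final sound = /i/, a vowel → -sad → *fireisad*.
Since the final consonant of the agentive form *fireisad* is /d/ (voiced), it takes -od, giving *fireisadod*.

fireisadod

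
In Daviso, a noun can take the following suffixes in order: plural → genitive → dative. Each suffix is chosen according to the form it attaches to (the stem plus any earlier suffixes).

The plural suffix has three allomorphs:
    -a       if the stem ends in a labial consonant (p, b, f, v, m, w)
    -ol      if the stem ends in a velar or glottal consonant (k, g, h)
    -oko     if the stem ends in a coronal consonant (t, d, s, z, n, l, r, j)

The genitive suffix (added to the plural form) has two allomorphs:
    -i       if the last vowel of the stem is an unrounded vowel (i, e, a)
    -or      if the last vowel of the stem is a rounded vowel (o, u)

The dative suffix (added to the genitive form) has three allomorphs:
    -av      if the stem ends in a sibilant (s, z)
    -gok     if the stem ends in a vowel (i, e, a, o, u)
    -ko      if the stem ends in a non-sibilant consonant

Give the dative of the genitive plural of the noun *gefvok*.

gefvokolorko

*gefvok* — final consonant /k/ (velar/glottal) → -ol → *gefvokol*.
The last vowel of the plural form *gefvokol* is /o/, which is a rounded vowel, so the genitive suffix is -or, giving *gefvokolor*.
Since the final sound of the genitive form *gefvokolor* is /r/ (a non-sibilant consonant), it takes -ko, giving *gefvokolorko*.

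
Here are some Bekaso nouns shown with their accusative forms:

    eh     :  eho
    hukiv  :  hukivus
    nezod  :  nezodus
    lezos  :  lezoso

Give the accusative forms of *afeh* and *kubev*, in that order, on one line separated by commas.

afeho, kubevus

The suffix is conditioned by the final consonant: -o when the stem ends in a voiceless consonant (*eh*, *lezos*); -us when the stem ends in a voiced consonant (*hukiv*, *nezod*).
Since the final consonant of *afeh* is /h/ (voiceless), it takes -o, giving *afeho*.
The final consonant of *kubev* is /v/, which is voiced, so the suffix is -us, giving *kubevus*.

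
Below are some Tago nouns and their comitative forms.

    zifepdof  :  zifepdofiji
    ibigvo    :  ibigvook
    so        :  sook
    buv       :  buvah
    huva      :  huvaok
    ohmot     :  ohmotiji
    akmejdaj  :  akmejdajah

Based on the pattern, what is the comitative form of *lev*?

Looking at the final sound of each stem: -iji when the stem ends in a voiceless consonant (*zifepdof*, *ohmot*); -ah when the stem ends in a voiced consonant (*buv*, *akmejdaj*); -ok when the stem ends in a vowel (*ibigvo*, *so*, *huva*).
The final sound of *lev* is /v/, which is a voiced consonant, so the suffix is -ah, giving *levah*.

levah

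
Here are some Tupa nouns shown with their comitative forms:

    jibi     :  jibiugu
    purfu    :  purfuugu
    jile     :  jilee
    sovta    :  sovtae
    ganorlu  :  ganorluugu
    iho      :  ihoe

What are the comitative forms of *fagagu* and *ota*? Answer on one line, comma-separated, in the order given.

fagaguugu, otae

The pattern is height harmony: -ugu when the last vowel of the stem is a high vowel (*jibi*, *purfu*, *ganorlu*); -e when the last vowel of the stem is a non-high vowel (*jile*, *sovta*, *iho*).
Since the last vowel of *fagagu* is /u/ (a high vowel), it takes -ugu, giving *fagaguugu*.
The last vowel of *ota* is /a/, which is a non-high vowel, so the suffix is -e, giving *otae*.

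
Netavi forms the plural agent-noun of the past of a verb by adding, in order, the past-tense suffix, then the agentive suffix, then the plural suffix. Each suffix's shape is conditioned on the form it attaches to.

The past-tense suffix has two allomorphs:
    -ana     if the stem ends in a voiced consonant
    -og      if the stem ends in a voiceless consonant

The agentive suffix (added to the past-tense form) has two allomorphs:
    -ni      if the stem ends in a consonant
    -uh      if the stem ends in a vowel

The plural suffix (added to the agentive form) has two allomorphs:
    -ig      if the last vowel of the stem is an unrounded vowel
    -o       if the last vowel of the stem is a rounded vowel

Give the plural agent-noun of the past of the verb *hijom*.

*hijom* — final consonant /m/ (voiced) → -ana → *hijomana*.
The final sound of the past-tense form *hijomana* is /a/, which is a vowel, so the agentive suffix is -uh, giving *hijomanauh*.
The agentive form *hijomanauh* — last vowel /u/ (a rounded vowel) → -o → *hijomanauho*.

hijomanauho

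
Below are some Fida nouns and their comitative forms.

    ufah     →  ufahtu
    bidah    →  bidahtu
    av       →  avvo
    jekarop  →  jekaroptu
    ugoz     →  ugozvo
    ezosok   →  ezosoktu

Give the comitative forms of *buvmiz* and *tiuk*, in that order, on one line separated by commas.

The pattern is voicing of the final consonant: -tu when the stem ends in a voiceless consonant (*ufah*, *bidah*, *jekarop*, *ezosok*); -vo when the stem ends in a voiced consonant (*av*, *ugoz*).
The final consonant of *buvmiz* is /z/, which is voiced, so the suffix is -vo, giving *buvmizvo*.
The final consonant of *tiuk* is /k/, which is voiceless, so the suffix is -tu, giving *tiuktu*.

buvmizvo, tiuktu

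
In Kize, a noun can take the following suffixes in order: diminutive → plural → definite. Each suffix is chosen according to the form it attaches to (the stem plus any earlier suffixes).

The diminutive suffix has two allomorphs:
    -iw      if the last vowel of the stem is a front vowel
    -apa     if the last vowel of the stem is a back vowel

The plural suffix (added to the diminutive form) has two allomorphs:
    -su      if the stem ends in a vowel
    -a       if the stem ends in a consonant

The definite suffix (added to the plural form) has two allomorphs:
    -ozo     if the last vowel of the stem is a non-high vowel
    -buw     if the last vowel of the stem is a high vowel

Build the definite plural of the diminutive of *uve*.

uveiwaozo

Since the last vowel of *uve* is /e/ (a front vowel), it takes -iw, giving *uveiw*.
The diminutive form *uveiw* — final sound /w/ (a consonant) → -a → *uveiwa*.
Since the last vowel of the plural form *uveiwa* is /a/ (a non-high vowel), it takes -ozo, giving *uveiwaozo*.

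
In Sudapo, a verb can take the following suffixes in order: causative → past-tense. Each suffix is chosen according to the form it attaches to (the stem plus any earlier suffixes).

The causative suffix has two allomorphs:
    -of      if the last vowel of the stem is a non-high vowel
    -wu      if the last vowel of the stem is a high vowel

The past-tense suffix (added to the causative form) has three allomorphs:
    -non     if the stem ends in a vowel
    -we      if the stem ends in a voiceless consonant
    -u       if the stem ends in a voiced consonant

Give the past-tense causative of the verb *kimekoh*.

The last vowel of *kimekoh* is /o/, which is a non-high vowel, so the causative suffix is -of, giving *kimekohof*.
The causative form *kimekohof* — final sound /f/ (a voiceless consonant) → -we → *kimekohofwe*.

kimekohofwe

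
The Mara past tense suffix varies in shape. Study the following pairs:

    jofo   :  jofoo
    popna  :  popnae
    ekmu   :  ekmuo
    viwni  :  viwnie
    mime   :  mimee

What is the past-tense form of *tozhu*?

The pattern is rounding harmony: -o when the last vowel of the stem is a rounded vowel (*jofo*, *ekmu*); -e when the last vowel of the stem is an unrounded vowel (*popna*, *viwni*, *mime*).
*tozhu*: last vowel = /u/, a rounded vowel → -o → *tozhuo*.

tozhuo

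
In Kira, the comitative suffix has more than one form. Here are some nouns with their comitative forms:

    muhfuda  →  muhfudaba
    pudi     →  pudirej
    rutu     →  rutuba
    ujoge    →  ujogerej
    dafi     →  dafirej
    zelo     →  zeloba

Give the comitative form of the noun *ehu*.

The suffix is conditioned by the last vowel: -rej when the last vowel of the stem is a front vowel (*pudi*, *ujoge*, *dafi*); -ba when the last vowel of the stem is a back vowel (*muhfuda*, *rutu*, *zelo*).
The last vowel of *ehu* is /u/, which is a back vowel, so the suffix is -ba, giving *ehuba*.

ehuba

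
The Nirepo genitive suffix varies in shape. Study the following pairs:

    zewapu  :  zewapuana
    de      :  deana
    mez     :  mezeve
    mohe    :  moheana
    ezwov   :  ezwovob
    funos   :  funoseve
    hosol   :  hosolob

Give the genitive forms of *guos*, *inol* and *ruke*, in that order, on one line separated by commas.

The suffix is conditioned by the final sound: -eve when the stem ends in a sibilant (*mez*, *funos*); -ob when the stem ends in a non-sibilant consonant (*ezwov*, *hosol*); -ana when the stem ends in a vowel (*zewapu*, *de*, *mohe*).
Since the final sound of *guos* is /s/ (a sibilant), it takes -eve, giving *guoseve*.
The final sound of *inol* is /l/, which is a non-sibilant consonant, so the suffix is -ob, giving *inolob*.
The final sound of *ruke* is /e/, which is a vowel, so the suffix is -ana, giving *rukeana*.

guoseve, inolob, rukeana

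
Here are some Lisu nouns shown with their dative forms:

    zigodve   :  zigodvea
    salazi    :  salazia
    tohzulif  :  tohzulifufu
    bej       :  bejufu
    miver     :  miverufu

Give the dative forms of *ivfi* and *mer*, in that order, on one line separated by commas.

The alternation tracks the final sound of the stem — -ufu when the stem ends in a consonant (*tohzulif*, *bej*, *miver*); -a when the stem ends in a vowel (*zigodve*, *salazi*).
The final sound of *ivfi* is /i/, which is a vowel, so the suffix is -a, giving *ivfia*.
*mer*: final sound = /r/, a consonant → -ufu → *merufu*.

ivfia, merufu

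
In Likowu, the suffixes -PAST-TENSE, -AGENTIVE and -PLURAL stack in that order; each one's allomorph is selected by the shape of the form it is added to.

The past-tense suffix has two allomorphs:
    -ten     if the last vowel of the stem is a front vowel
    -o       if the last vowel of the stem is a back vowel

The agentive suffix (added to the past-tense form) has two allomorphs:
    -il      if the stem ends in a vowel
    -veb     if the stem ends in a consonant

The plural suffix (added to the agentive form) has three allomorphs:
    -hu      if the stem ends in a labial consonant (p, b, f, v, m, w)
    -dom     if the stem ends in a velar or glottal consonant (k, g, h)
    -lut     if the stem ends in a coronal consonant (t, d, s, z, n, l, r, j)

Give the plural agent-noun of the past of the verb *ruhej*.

ruhejtenvebhu

The last vowel of *ruhej* is /e/, which is a front vowel, so the past-tense suffix is -ten, giving *ruhejten*.
The past-tense form *ruhejten*: final sound = /n/, a consonant → -veb → *ruhejtenveb*.
The agentive form *ruhejtenveb* — final consonant /b/ (labial) → -hu → *ruhejtenvebhu*.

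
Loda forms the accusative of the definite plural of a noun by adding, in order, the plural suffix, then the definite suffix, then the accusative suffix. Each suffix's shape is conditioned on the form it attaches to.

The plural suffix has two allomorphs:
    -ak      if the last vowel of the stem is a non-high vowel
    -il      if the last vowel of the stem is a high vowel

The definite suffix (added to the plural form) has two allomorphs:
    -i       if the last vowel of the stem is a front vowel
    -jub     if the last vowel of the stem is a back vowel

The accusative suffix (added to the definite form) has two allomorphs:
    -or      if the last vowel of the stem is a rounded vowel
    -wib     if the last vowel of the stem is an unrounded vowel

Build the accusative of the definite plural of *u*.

uiliwib

*u* — last vowel /u/ (a high vowel) → -il → *uil*.
The last vowel of the plural form *uil* is /i/, which is a front vowel, so the definite suffix is -i, giving *uili*.
The last vowel of the definite form *uili* is /i/, which is an unrounded vowel, so the accusative suffix is -wib, giving *uiliwib*.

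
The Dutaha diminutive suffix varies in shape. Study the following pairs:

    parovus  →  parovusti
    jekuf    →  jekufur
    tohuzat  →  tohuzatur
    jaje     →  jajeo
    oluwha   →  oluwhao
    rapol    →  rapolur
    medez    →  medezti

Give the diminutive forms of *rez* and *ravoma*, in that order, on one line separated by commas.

The suffix is conditioned by the final sound: -ti when the stem ends in a sibilant (*parovus*, *medez*); -ur when the stem ends in a non-sibilant consonant (*jekuf*, *tohuzat*, *rapol*); -o when the stem ends in a vowel (*jaje*, *oluwha*).
Since the final sound of *rez* is /z/ (a sibilant), it takes -ti, giving *rezti*.
*ravoma*: final sound = /a/, a vowel → -o → *ravomao*.

rezti, ravomao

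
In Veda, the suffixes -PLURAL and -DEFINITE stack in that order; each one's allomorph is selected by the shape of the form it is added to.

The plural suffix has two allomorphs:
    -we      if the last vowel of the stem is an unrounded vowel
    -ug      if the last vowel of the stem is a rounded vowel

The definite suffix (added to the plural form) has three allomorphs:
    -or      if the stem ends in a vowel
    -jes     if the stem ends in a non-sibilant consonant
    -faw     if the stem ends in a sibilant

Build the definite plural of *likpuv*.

*likpuv* — last vowel /u/ (a rounded vowel) → -ug → *likpuvug*.
The plural form *likpuvug* — final sound /g/ (a non-sibilant consonant) → -jes → *likpuvugjes*.

likpuvugjes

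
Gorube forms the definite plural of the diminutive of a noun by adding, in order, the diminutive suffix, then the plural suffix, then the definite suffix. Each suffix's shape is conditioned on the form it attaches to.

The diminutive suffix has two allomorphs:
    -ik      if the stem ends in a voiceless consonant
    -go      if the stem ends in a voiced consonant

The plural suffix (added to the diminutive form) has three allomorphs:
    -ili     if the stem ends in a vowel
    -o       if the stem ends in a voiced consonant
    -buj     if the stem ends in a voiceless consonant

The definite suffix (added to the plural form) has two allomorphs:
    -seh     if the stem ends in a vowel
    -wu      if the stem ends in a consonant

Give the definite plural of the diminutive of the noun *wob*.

*wob*: final consonant = /b/, voiced → -go → *wobgo*.
Since the final sound of the diminutive form *wobgo* is /o/ (a vowel), it takes -ili, giving *wobgoili*.
The plural form *wobgoili*: final sound = /i/, a vowel → -seh → *wobgoiliseh*.

wobgoiliseh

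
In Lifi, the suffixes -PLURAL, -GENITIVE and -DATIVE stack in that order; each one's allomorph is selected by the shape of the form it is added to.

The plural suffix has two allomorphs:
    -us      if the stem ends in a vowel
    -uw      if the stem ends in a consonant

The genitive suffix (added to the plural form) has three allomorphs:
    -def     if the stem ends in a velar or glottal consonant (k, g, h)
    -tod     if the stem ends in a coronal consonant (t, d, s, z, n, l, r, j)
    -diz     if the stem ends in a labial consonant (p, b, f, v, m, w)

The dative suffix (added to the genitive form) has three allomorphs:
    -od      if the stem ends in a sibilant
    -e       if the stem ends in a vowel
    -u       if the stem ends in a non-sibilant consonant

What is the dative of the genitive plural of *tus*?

tusuwdizod

The final sound of *tus* is /s/, which is a consonant, so the plural suffix is -uw, giving *tusuw*.
The final consonant of the plural form *tusuw* is /w/, which is labial, so the genitive suffix is -diz, giving *tusuwdiz*.
The final sound of the genitive form *tusuwdiz* is /z/, which is a sibilant, so the dative suffix is -od, giving *tusuwdizod*.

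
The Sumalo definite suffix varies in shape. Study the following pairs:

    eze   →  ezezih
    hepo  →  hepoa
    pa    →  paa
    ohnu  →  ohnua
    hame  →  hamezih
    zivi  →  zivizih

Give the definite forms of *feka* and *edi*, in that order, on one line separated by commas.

fekaa, edizih

Looking at the last vowel of each stem: -zih when the last vowel of the stem is a front vowel (*eze*, *hame*, *zivi*); -a when the last vowel of the stem is a back vowel (*hepo*, *pa*, *ohnu*).
The last vowel of *feka* is /a/, which is a back vowel, so the suffix is -a, giving *fekaa*.
*edi* — last vowel /i/ (a front vowel) → -zih → *edizih*.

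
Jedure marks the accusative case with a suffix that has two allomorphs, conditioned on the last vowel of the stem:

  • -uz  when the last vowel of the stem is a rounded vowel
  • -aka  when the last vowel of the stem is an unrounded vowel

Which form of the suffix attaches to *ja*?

-aka

*ja* — last vowel /a/ (an unrounded vowel) → -aka.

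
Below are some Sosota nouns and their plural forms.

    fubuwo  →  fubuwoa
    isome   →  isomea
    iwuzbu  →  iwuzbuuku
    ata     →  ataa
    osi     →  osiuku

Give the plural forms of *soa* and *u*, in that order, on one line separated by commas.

soaa, uuku

Looking at the last vowel of each stem: -uku when the last vowel of the stem is a high vowel (*iwuzbu*, *osi*); -a when the last vowel of the stem is a non-high vowel (*fubuwo*, *isome*, *ata*).
*soa* — last vowel /a/ (a non-high vowel) → -a → *soaa*.
Since the last vowel of *u* is /u/ (a high vowel), it takes -uku, giving *uuku*.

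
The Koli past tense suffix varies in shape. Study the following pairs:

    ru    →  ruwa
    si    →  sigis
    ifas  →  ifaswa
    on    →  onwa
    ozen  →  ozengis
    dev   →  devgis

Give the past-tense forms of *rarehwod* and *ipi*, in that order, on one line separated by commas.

rarehwodwa, ipigis

Looking at the last vowel of each stem: -gis when the last vowel of the stem is a front vowel (*si*, *ozen*, *dev*); -wa when the last vowel of the stem is a back vowel (*ru*, *ifas*, *on*).
*rarehwod* — last vowel /o/ (a back vowel) → -wa → *rarehwodwa*.
*ipi*: last vowel = /i/, a front vowel → -gis → *ipigis*.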